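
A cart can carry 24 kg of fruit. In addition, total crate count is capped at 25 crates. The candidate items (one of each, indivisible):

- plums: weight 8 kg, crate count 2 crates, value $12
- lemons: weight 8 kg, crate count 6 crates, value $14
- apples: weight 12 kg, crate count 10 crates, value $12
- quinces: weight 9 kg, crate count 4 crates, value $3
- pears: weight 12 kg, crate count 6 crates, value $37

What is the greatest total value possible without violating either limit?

$51

Feasible sets respecting both limits:
- lemons+pears: weight 20, crate count 12, value 51
- plums+pears: weight 20, crate count 8, value 49
- apples+pears: weight 24, crate count 16, value 49
Best: $51.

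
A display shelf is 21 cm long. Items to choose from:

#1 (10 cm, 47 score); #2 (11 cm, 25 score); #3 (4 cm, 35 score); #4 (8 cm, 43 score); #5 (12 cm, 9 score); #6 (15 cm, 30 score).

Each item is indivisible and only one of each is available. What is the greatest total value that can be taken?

This is a 0/1 knapsack; check combinations near the capacity.
- #1+#4: length 10+8=18, value 47+43=90
- #1+#3: length 10+4=14, value 47+35=82
- #3+#4: length 4+8=12, value 35+43=78
Best: 90 score.

90 score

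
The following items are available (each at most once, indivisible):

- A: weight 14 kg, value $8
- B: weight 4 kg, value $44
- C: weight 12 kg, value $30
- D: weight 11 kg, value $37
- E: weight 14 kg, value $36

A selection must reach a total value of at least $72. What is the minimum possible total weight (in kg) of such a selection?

Subsets with value ≥ 72, sorted by total weight:
- B+D: weight 15, value 81
- B+C: weight 16, value 74
Minimum weight: 15 kg.

15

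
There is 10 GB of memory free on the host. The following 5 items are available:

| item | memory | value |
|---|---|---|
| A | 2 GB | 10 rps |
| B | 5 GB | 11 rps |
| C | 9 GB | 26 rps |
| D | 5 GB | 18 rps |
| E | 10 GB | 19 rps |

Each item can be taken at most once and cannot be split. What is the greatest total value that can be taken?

Check high-value combinations within 10 GB:
- B+D: memory 5+5=10, value 11+18=29
- A+D: memory 2+5=7, value 10+18=28
- C: memory 9, value 26
Best: 29 rps.

29 rps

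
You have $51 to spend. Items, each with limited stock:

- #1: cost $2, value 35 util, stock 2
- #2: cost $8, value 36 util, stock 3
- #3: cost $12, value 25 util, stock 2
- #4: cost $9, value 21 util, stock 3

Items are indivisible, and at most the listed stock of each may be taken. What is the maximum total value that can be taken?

224 util

Best selections within cost 51 and stock limits:
- 2×#1 + 3×#2 + 1×#3 + 1×#4: cost 49, value 224
- 2×#1 + 3×#2 + 2×#4: cost 46, value 220
- 2×#1 + 2×#2 + 1×#3 + 2×#4: cost 50, value 209
Best: 224 util.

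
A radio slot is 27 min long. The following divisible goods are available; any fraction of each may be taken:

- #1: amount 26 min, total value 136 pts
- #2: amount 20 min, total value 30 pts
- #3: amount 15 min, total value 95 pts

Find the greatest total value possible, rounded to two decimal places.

Take in order of value per unit:
- #3 (95/15 per unit): all 15 → value 95, running total 95.00
- #1 (136/26 per unit): 12 of 26 → value 12×136/26 = 62.7692, running total 157.77
Total 157.77.

157.77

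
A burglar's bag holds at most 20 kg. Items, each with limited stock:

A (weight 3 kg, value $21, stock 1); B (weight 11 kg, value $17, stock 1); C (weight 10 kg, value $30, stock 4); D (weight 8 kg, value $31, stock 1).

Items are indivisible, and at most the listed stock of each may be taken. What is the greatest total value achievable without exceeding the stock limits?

$61

Top feasible selections:
- 1×C + 1×D: weight 18, value 61
- 2×C: weight 20, value 60
- 1×A + 1×D: weight 11, value 52
- 1×A + 1×C: weight 13, value 51
Best: $61.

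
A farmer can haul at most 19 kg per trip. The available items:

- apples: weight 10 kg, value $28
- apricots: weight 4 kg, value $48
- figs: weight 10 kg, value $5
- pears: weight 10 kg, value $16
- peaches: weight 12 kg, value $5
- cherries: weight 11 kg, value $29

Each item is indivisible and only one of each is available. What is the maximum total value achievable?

$77

Check high-value combinations within 19 kg:
- apricots+cherries: weight 4+11=15, value 48+29=77
- apples+apricots: weight 10+4=14, value 28+48=76
- apricots+pears: weight 4+10=14, value 48+16=64
- apricots+figs: weight 4+10=14, value 48+5=53
Best: $77.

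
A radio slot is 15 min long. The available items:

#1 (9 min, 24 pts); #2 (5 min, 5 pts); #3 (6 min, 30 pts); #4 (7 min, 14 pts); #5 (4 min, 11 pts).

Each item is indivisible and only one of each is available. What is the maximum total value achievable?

54 pts

This is a 0/1 knapsack; check combinations near the capacity.
- #1+#3: duration 9+6=15, value 24+30=54
- #2+#3+#5: duration 5+6+4=15, value 5+30+11=46
- #3+#4: duration 6+7=13, value 30+14=44
Best: 54 pts.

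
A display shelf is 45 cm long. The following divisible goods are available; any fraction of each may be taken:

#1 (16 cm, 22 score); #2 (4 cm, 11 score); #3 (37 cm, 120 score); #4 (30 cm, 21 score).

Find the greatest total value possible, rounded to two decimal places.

136.50

Take in order of value per unit:
- #3 (120/37 per unit): all 37 → value 120, running total 120.00
- #2 (11/4 per unit): all 4 → value 11, running total 131.00
- #1 (22/16 per unit): 4 of 16 → value 4×22/16 = 5.5000, running total 136.50
Total 136.50.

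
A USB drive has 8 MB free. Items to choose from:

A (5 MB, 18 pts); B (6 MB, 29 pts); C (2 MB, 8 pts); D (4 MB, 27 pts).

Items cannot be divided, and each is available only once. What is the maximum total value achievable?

37 pts

Check high-value combinations within 8 MB:
- B+C: size 6+2=8, value 29+8=37
- C+D: size 2+4=6, value 8+27=35
- B: size 6, value 29
Best: 37 pts.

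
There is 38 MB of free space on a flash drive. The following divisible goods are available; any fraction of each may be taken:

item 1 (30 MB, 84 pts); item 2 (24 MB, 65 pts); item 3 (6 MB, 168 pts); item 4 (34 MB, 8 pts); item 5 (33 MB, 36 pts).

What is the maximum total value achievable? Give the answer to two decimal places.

257.42

Take in order of value per unit:
- item 3 (168/6 per unit): all 6 → value 168, running total 168.00
- item 1 (84/30 per unit): all 30 → value 84, running total 252.00
- item 2 (65/24 per unit): 2 of 24 → value 2×65/24 = 5.4167, running total 257.42
Total 257.42.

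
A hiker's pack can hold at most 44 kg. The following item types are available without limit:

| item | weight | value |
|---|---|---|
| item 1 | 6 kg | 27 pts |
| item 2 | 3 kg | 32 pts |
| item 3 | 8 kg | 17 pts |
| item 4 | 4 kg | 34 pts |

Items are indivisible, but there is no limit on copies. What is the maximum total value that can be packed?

Best value-per-unit is item 2 at 32/3; filling with it alone gives 14×32 = 448.
Optimal mix: 12×item 2 + 2×item 4 → weight 44, value 452.

452 pts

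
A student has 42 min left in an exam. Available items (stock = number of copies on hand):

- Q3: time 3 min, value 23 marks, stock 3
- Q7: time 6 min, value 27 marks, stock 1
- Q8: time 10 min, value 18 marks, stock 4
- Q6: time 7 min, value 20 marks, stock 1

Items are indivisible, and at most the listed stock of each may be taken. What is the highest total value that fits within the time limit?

152 marks

Best selections within time 42 and stock limits:
- 3×Q3 + 1×Q7 + 2×Q8 + 1×Q6: time 42, value 152
- 3×Q3 + 1×Q7 + 1×Q8 + 1×Q6: time 32, value 134
Best: 152 marks.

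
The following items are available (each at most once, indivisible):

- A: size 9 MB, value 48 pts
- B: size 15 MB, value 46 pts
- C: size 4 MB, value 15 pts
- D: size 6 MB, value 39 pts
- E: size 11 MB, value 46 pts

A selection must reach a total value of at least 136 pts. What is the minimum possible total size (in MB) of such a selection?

Subsets with value ≥ 136, sorted by total size:
- A+C+D+E: size 30, value 148
- A+B+C+D: size 34, value 148
- A+B+E: size 35, value 140
Minimum size: 30 MB.

30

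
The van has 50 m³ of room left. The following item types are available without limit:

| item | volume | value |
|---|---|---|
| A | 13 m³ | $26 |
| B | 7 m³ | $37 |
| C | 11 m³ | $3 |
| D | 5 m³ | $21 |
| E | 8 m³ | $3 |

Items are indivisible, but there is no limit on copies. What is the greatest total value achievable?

Best value-per-unit is B at 37/7, and filling with it alone uses volume 7×7=49. No mix of the others beats 7×37 = 259.

$259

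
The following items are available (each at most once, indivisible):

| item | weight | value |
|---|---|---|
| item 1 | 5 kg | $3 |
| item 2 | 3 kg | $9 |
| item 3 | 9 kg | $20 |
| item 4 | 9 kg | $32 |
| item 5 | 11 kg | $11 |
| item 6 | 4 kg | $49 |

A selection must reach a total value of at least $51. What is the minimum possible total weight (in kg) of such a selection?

7

Subsets with value ≥ 51, sorted by total weight:
- item 2+item 6: weight 7, value 58
- item 1+item 6: weight 9, value 52
Minimum weight: 7 kg.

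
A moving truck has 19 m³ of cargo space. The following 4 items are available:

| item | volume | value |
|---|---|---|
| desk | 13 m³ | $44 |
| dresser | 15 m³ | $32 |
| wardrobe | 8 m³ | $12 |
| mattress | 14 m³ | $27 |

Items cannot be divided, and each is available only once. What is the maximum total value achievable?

$44

This is a 0/1 knapsack; check combinations near the capacity.
- desk: volume 13, value 44
- dresser: volume 15, value 32
- mattress: volume 14, value 27
- wardrobe: volume 8, value 12
Best: $44.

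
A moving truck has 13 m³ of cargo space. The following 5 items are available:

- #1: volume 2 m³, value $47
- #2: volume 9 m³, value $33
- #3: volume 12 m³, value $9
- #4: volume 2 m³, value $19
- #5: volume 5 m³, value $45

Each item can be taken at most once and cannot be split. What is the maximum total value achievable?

$111

Check high-value combinations within 13 m³:
- #1+#4+#5: volume 2+2+5=9, value 47+19+45=111
- #1+#2+#4: volume 2+9+2=13, value 47+33+19=99
- #1+#5: volume 2+5=7, value 47+45=92
- #1+#2: volume 2+9=11, value 47+33=80
- #1+#4: volume 2+2=4, value 47+19=66
Best: $111.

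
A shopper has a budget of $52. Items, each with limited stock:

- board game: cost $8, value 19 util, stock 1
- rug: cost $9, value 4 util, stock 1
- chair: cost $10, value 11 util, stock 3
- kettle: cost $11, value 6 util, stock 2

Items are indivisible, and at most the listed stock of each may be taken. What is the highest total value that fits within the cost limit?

58 util

Best selections within cost 52 and stock limits:
- 1×board game + 3×chair + 1×kettle: cost 49, value 58
- 1×board game + 1×rug + 3×chair: cost 47, value 56
Best: 58 util.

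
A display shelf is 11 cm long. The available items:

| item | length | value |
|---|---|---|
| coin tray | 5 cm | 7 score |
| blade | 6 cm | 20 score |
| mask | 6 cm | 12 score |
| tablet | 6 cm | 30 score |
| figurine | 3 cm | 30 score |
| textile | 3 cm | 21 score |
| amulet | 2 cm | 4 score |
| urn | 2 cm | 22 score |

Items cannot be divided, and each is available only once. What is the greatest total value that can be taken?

82 score

Check high-value combinations within 11 cm:
- tablet+figurine+urn: length 6+3+2=11, value 30+30+22=82
- figurine+textile+amulet+urn: length 3+3+2+2=10, value 30+21+4+22=77
- figurine+textile+urn: length 3+3+2=8, value 30+21+22=73
- tablet+textile+urn: length 6+3+2=11, value 30+21+22=73
Best: 82 score.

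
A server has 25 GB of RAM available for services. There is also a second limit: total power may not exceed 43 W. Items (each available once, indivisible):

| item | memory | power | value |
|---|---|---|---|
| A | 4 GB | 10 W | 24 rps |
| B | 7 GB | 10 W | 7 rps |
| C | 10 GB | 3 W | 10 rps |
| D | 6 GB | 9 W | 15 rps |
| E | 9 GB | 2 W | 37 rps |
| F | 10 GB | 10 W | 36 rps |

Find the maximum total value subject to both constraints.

Feasible sets respecting both limits:
- A+E+F: memory 23, power 22, value 97
- D+E+F: memory 25, power 21, value 88
- A+D+E: memory 19, power 21, value 76
- A+D+F: memory 20, power 29, value 75
Best: 97 rps.

97 rps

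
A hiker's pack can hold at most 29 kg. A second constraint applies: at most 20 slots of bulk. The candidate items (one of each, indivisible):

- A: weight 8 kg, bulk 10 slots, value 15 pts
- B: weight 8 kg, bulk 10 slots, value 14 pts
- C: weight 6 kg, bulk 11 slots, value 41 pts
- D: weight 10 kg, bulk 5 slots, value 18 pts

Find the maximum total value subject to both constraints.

59 pts

Feasible sets respecting both limits:
- C+D: weight 16, bulk 16, value 59
- C: weight 6, bulk 11, value 41
- A+D: weight 18, bulk 15, value 33
Best: 59 pts.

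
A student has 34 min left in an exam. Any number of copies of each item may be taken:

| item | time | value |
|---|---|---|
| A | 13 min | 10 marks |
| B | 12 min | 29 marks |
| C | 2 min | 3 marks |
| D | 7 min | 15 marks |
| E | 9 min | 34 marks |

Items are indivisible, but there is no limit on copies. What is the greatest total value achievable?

117 marks

Best value-per-unit is E at 34/9; filling with it alone gives 3×34 = 102.
Optimal mix: 1×D + 3×E → time 34, value 117.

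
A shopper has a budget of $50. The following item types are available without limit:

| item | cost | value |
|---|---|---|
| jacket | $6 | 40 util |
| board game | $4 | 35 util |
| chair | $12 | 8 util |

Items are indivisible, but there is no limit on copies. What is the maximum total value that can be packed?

425 util

Best value-per-unit is board game at 35/4; filling with it alone gives 12×35 = 420.
Optimal mix: 1×jacket + 11×board game → cost 50, value 425.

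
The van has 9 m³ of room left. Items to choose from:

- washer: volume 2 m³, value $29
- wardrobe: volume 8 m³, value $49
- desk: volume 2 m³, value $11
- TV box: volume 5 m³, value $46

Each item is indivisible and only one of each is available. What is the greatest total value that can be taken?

$86

Check high-value combinations within 9 m³:
- washer+desk+TV box: volume 2+2+5=9, value 29+11+46=86
- washer+TV box: volume 2+5=7, value 29+46=75
- desk+TV box: volume 2+5=7, value 11+46=57
- wardrobe: volume 8, value 49
- TV box: volume 5, value 46
Best: $86.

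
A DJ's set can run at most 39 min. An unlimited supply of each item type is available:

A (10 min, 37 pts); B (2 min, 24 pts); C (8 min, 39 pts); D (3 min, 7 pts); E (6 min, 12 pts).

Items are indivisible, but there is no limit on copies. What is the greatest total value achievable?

456 pts

Best value-per-unit is B at 24/2, and filling with it alone uses duration 19×2=38. No mix of the others beats 19×24 = 456.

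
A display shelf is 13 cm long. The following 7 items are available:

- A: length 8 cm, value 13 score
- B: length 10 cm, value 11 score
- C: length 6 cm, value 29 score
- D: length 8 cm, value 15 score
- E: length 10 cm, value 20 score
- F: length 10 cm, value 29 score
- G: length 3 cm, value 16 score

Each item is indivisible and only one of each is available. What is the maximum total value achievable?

45 score

This is a 0/1 knapsack; check combinations near the capacity.
- C+G: length 6+3=9, value 29+16=45
- F+G: length 10+3=13, value 29+16=45
- E+G: length 10+3=13, value 20+16=36
Best: 45 score.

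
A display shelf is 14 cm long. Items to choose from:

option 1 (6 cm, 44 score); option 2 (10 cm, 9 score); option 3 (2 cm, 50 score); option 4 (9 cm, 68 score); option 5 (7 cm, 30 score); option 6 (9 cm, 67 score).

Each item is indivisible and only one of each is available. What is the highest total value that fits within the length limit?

Check high-value combinations within 14 cm:
- option 3+option 4: length 2+9=11, value 50+68=118
- option 3+option 6: length 2+9=11, value 50+67=117
- option 1+option 3: length 6+2=8, value 44+50=94
- option 3+option 5: length 2+7=9, value 50+30=80
Best: 118 score.

118 score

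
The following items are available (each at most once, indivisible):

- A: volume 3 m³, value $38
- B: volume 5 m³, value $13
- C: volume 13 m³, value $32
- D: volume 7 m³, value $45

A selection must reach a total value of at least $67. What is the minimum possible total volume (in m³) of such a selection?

10

Subsets with value ≥ 67, sorted by total volume:
- A+D: volume 10, value 83
- A+B+D: volume 15, value 96
Minimum volume: 10 m³.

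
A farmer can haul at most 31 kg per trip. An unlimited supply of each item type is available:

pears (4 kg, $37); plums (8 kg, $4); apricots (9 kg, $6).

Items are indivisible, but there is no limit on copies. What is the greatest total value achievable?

Best value-per-unit is pears at 37/4, and filling with it alone uses weight 7×4=28. No mix of the others beats 7×37 = 259.

$259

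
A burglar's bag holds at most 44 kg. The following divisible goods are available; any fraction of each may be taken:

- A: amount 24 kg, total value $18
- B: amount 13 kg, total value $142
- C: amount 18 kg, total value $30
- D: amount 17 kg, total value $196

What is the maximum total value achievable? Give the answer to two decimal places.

Take in order of value per unit:
- D (196/17 per unit): all 17 → value 196, running total 196.00
- B (142/13 per unit): all 13 → value 142, running total 338.00
- C (30/18 per unit): 14 of 18 → value 14×30/18 = 23.3333, running total 361.33
Total 361.33.

361.33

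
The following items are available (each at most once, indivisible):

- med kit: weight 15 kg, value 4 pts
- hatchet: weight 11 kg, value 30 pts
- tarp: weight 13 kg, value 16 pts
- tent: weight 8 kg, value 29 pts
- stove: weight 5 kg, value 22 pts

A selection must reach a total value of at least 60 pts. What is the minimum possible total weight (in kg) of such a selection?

Subsets with value ≥ 60, sorted by total weight:
- hatchet+tent+stove: weight 24, value 81
- tarp+tent+stove: weight 26, value 67
- hatchet+tarp+stove: weight 29, value 68
- hatchet+tarp+tent: weight 32, value 75
Minimum weight: 24 kg.

24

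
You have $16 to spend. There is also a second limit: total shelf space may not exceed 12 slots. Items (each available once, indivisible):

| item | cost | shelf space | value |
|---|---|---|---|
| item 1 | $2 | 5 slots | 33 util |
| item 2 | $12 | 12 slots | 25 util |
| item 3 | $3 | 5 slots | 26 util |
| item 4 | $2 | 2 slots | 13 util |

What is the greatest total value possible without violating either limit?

Feasible sets respecting both limits:
- item 1+item 3+item 4: cost 7, shelf space 12, value 72
- item 1+item 3: cost 5, shelf space 10, value 59
- item 1+item 4: cost 4, shelf space 7, value 46
Best: 72 util.

72 util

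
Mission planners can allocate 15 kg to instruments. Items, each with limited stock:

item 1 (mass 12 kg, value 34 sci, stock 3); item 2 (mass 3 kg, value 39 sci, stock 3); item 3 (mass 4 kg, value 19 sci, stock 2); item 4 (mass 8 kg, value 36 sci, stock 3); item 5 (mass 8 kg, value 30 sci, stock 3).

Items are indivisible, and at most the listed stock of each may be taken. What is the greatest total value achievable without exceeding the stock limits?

Best selections within mass 15 and stock limits:
- 3×item 2 + 1×item 3: mass 13, value 136
- 3×item 2: mass 9, value 117
- 2×item 2 + 2×item 3: mass 14, value 116
- 2×item 2 + 1×item 4: mass 14, value 114
Best: 136 sci.

136 sci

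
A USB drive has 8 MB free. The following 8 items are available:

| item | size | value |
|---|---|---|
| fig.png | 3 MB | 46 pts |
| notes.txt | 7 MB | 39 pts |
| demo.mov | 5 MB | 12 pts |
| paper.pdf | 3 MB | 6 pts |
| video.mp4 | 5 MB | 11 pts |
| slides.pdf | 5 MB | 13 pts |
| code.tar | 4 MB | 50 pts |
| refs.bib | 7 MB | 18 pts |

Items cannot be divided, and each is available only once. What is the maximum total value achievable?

96 pts

Check high-value combinations within 8 MB:
- fig.png+code.tar: size 3+4=7, value 46+50=96
- fig.png+slides.pdf: size 3+5=8, value 46+13=59
- fig.png+demo.mov: size 3+5=8, value 46+12=58
Best: 96 pts.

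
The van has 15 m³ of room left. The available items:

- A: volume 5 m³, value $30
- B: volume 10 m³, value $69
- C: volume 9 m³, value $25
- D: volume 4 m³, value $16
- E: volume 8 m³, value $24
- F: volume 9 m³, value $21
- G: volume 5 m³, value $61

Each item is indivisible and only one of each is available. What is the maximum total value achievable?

This is a 0/1 knapsack; check combinations near the capacity.
- B+G: volume 10+5=15, value 69+61=130
- A+D+G: volume 5+4+5=14, value 30+16+61=107
- A+B: volume 5+10=15, value 30+69=99
- A+G: volume 5+5=10, value 30+61=91
- C+G: volume 9+5=14, value 25+61=86
Best: $130.

$130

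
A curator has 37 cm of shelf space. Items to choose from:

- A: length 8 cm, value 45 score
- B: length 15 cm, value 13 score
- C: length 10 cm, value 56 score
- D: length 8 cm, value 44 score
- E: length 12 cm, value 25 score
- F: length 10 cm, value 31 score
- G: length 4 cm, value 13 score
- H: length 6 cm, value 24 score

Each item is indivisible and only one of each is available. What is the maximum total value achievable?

Check high-value combinations within 37 cm:
- A+C+D+G+H: length 8+10+8+4+6=36, value 45+56+44+13+24=182
- A+C+D+F: length 8+10+8+10=36, value 45+56+44+31=176
- A+C+D+H: length 8+10+8+6=32, value 45+56+44+24=169
Best: 182 score.

182 score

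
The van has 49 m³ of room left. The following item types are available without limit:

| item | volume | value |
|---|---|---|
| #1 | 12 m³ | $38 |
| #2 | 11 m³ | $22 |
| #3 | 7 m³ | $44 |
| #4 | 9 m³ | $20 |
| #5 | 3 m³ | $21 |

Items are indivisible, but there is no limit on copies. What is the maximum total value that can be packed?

Best value-per-unit is #5 at 21/3; filling with it alone gives 16×21 = 336.
Optimal mix: 1×#3 + 14×#5 → volume 49, value 338.

$338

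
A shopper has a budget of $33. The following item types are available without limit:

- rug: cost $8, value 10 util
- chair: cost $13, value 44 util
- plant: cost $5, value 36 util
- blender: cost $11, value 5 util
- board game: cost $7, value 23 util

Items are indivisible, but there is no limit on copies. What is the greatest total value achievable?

216 util

Best value-per-unit is plant at 36/5, and filling with it alone uses cost 6×5=30. No mix of the others beats 6×36 = 216.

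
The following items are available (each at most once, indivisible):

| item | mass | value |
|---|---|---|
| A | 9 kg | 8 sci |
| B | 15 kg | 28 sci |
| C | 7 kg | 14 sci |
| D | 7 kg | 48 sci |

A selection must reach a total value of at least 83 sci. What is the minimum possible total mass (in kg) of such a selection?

29

Subsets with value ≥ 83, sorted by total mass:
- B+C+D: mass 29, value 90
- A+B+D: mass 31, value 84
- A+B+C+D: mass 38, value 98
Minimum mass: 29 kg.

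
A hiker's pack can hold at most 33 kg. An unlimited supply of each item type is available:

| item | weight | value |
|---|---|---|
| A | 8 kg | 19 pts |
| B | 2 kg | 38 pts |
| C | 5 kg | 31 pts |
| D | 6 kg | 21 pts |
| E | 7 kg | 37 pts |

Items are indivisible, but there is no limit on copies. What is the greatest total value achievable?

Best value-per-unit is B at 38/2, and filling with it alone uses weight 16×2=32. No mix of the others beats 16×38 = 608.

608 pts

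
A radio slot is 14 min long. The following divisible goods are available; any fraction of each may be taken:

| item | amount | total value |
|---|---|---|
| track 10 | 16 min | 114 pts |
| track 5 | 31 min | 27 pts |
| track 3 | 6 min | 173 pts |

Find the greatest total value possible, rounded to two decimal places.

230.00

Take in order of value per unit:
- track 3 (173/6 per unit): all 6 → value 173, running total 173.00
- track 10 (114/16 per unit): 8 of 16 → value 8×114/16 = 57.0000, running total 230.00
Total 230.00.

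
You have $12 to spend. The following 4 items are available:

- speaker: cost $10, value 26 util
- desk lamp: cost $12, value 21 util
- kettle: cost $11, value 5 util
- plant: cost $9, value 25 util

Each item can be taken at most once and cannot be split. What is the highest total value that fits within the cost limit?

This is a 0/1 knapsack; check combinations near the capacity.
- speaker: cost 10, value 26
- plant: cost 9, value 25
- desk lamp: cost 12, value 21
Best: 26 util.

26 util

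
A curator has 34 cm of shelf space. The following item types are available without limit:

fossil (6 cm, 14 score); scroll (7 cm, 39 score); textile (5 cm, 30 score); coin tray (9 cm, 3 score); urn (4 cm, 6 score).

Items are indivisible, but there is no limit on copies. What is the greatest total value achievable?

Best value-per-unit is textile at 30/5; filling with it alone gives 6×30 = 180.
Optimal mix: 2×scroll + 4×textile → length 34, value 198.

198 score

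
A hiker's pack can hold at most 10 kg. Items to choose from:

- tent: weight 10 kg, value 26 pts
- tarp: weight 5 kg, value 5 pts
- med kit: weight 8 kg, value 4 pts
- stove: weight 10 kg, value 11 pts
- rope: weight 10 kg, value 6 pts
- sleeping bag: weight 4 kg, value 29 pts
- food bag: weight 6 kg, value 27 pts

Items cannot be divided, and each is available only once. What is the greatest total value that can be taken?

Check high-value combinations within 10 kg:
- sleeping bag+food bag: weight 4+6=10, value 29+27=56
- tarp+sleeping bag: weight 5+4=9, value 5+29=34
- sleeping bag: weight 4, value 29
Best: 56 pts.

56 pts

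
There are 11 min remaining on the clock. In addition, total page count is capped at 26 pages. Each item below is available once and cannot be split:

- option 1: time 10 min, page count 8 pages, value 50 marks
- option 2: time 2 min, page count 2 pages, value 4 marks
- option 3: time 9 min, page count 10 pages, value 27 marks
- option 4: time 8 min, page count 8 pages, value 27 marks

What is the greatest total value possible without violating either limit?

Feasible sets respecting both limits:
- option 1: time 10, page count 8, value 50
- option 2+option 3: time 11, page count 12, value 31
- option 2+option 4: time 10, page count 10, value 31
Best: 50 marks.

50 marks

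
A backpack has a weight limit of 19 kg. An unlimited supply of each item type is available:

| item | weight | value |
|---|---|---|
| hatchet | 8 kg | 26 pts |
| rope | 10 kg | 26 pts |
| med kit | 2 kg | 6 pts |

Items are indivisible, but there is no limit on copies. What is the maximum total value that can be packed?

Best value-per-unit is hatchet at 26/8; filling with it alone gives 2×26 = 52.
Optimal mix: 2×hatchet + 1×med kit → weight 18, value 58.

58 pts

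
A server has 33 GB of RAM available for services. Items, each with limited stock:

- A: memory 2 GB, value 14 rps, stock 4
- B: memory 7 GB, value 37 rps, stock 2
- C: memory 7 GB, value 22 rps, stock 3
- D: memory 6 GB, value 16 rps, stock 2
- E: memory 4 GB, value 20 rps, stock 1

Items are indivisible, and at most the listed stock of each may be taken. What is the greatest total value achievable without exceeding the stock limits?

Best selections within memory 33 and stock limits:
- 4×A + 2×B + 1×C + 1×E: memory 33, value 172
- 4×A + 2×B + 1×D + 1×E: memory 32, value 166
Best: 172 rps.

172 rps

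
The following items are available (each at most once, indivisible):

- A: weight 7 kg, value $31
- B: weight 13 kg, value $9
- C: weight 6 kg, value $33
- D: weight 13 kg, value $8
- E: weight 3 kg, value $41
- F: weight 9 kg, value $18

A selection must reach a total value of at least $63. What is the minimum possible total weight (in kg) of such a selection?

Subsets with value ≥ 63, sorted by total weight:
- C+E: weight 9, value 74
- A+E: weight 10, value 72
- A+C: weight 13, value 64
- A+C+E: weight 16, value 105
Minimum weight: 9 kg.

9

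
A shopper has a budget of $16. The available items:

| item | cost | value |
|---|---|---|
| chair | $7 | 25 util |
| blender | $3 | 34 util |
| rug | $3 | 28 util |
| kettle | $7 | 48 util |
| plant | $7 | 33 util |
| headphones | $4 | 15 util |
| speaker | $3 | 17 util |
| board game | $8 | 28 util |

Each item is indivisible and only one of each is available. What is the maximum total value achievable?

Check high-value combinations within $16:
- blender+rug+kettle+speaker: cost 3+3+7+3=16, value 34+28+48+17=127
- blender+rug+plant+speaker: cost 3+3+7+3=16, value 34+28+33+17=112
- blender+rug+kettle: cost 3+3+7=13, value 34+28+48=110
- chair+blender+rug+speaker: cost 7+3+3+3=16, value 25+34+28+17=104
- blender+kettle+speaker: cost 3+7+3=13, value 34+48+17=99
Best: 127 util.

127 util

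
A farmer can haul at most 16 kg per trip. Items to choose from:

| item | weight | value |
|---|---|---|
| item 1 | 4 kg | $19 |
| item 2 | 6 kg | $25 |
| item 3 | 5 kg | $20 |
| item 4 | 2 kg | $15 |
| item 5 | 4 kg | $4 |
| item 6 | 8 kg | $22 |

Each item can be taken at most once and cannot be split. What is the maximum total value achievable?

Check high-value combinations within 16 kg:
- item 1+item 2+item 3: weight 4+6+5=15, value 19+25+20=64
- item 1+item 2+item 4+item 5: weight 4+6+2+4=16, value 19+25+15+4=63
- item 2+item 4+item 6: weight 6+2+8=16, value 25+15+22=62
- item 2+item 3+item 4: weight 6+5+2=13, value 25+20+15=60
Best: $64.

$64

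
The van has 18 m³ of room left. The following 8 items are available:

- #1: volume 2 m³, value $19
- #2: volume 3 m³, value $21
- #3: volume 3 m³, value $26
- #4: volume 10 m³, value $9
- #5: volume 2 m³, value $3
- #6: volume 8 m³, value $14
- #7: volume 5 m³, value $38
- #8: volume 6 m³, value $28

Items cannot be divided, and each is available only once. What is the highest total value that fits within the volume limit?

Check high-value combinations within 18 m³:
- #1+#3+#5+#7+#8: volume 2+3+2+5+6=18, value 19+26+3+38+28=114
- #2+#3+#7+#8: volume 3+3+5+6=17, value 21+26+38+28=113
- #1+#3+#7+#8: volume 2+3+5+6=16, value 19+26+38+28=111
- #1+#2+#5+#7+#8: volume 2+3+2+5+6=18, value 19+21+3+38+28=109
- #1+#2+#3+#5+#7: volume 2+3+3+2+5=15, value 19+21+26+3+38=107
Best: $114.

$114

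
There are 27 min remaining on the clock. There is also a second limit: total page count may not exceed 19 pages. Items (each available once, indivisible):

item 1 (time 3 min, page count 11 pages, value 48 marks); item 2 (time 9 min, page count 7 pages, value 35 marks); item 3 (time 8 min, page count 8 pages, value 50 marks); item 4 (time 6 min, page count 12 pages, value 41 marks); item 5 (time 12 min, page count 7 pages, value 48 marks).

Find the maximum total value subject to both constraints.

Feasible sets respecting both limits:
- item 1+item 3: time 11, page count 19, value 98
- item 3+item 5: time 20, page count 15, value 98
- item 1+item 5: time 15, page count 18, value 96
- item 4+item 5: time 18, page count 19, value 89
Best: 98 marks.

98 marks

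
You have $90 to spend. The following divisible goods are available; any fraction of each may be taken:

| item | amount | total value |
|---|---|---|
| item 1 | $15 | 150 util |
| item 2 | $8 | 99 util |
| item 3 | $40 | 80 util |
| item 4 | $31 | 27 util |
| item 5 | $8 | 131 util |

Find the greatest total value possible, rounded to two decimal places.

Take in order of value per unit:
- item 5 (131/8 per unit): all 8 → value 131, running total 131.00
- item 2 (99/8 per unit): all 8 → value 99, running total 230.00
- item 1 (150/15 per unit): all 15 → value 150, running total 380.00
- item 3 (80/40 per unit): all 40 → value 80, running total 460.00
- item 4 (27/31 per unit): 19 of 31 → value 19×27/31 = 16.5484, running total 476.55
Total 476.55.

476.55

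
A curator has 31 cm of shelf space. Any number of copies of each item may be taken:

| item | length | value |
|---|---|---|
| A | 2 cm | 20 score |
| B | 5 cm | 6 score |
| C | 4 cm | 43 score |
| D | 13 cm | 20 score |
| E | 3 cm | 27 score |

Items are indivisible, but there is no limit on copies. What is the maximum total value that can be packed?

328 score

Best value-per-unit is C at 43/4; filling with it alone gives 7×43 = 301.
Optimal mix: 7×C + 1×E → length 31, value 328.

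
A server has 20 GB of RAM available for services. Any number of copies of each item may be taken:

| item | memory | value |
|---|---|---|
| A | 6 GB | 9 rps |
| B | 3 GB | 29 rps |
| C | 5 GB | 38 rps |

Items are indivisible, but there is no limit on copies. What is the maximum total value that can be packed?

183 rps

Best value-per-unit is B at 29/3; filling with it alone gives 6×29 = 174.
Optimal mix: 5×B + 1×C → memory 20, value 183.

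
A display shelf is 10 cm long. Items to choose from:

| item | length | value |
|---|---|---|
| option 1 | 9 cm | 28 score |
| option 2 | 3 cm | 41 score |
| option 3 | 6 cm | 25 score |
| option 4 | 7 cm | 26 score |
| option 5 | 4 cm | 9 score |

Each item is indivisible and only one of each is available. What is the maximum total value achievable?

67 score

Check high-value combinations within 10 cm:
- option 2+option 4: length 3+7=10, value 41+26=67
- option 2+option 3: length 3+6=9, value 41+25=66
- option 2+option 5: length 3+4=7, value 41+9=50
- option 2: length 3, value 41
Best: 67 score.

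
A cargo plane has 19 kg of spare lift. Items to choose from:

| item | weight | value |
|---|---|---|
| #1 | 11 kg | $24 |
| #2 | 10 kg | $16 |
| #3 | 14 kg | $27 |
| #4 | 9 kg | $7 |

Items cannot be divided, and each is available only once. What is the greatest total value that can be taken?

Check high-value combinations within 19 kg:
- #3: weight 14, value 27
- #1: weight 11, value 24
- #2+#4: weight 10+9=19, value 16+7=23
- #2: weight 10, value 16
Best: $27.

$27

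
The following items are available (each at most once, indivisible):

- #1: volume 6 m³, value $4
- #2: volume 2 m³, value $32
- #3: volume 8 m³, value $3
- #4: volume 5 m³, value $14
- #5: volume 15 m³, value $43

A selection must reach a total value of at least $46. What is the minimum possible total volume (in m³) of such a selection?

7

Subsets with value ≥ 46, sorted by total volume:
- #2+#4: volume 7, value 46
- #1+#2+#4: volume 13, value 50
Minimum volume: 7 m³.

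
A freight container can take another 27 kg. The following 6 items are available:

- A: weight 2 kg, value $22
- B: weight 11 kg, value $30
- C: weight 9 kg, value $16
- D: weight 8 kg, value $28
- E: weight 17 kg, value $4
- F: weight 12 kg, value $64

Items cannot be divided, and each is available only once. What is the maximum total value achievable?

$116

Check high-value combinations within 27 kg:
- A+B+F: weight 2+11+12=25, value 22+30+64=116
- A+D+F: weight 2+8+12=22, value 22+28+64=114
- A+C+F: weight 2+9+12=23, value 22+16+64=102
Best: $116.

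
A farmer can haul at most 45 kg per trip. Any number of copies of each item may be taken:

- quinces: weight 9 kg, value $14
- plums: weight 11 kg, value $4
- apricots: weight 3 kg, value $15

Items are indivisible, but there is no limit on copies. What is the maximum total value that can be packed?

$225

Best value-per-unit is apricots at 15/3, and filling with it alone uses weight 15×3=45. No mix of the others beats 15×15 = 225.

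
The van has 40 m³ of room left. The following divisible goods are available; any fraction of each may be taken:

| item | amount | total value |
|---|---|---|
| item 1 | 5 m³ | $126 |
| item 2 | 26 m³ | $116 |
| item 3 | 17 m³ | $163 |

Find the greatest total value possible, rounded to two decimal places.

Take in order of value per unit:
- item 1 (126/5 per unit): all 5 → value 126, running total 126.00
- item 3 (163/17 per unit): all 17 → value 163, running total 289.00
- item 2 (116/26 per unit): 18 of 26 → value 18×116/26 = 80.3077, running total 369.31
Total 369.31.

369.31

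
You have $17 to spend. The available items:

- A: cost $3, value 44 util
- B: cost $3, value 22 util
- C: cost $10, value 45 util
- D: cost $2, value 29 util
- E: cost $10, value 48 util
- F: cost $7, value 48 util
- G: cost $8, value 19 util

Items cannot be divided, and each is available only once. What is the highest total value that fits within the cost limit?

143 util

Check high-value combinations within $17:
- A+B+D+F: cost 3+3+2+7=15, value 44+22+29+48=143
- A+D+F: cost 3+2+7=12, value 44+29+48=121
- A+D+E: cost 3+2+10=15, value 44+29+48=121
- A+C+D: cost 3+10+2=15, value 44+45+29=118
- A+B+F: cost 3+3+7=13, value 44+22+48=114
Best: 143 util.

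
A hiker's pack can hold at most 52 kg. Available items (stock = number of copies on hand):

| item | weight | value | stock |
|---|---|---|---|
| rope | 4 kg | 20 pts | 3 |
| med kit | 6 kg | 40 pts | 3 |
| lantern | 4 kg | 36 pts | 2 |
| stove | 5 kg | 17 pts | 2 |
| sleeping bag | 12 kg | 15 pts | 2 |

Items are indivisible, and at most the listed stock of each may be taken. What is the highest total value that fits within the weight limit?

Best selections within weight 52 and stock limits:
- 3×rope + 3×med kit + 2×lantern + 2×stove: weight 48, value 286
- 3×rope + 3×med kit + 2×lantern + 1×stove: weight 43, value 269
- 3×rope + 3×med kit + 2×lantern + 1×sleeping bag: weight 50, value 267
- 2×rope + 3×med kit + 2×lantern + 2×stove: weight 44, value 266
Best: 286 pts.

286 pts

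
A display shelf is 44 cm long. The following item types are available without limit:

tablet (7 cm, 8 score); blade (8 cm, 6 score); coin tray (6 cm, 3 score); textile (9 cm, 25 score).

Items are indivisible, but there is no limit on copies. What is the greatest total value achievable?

Best value-per-unit is textile at 25/9; filling with it alone gives 4×25 = 100.
Optimal mix: 1×tablet + 4×textile → length 43, value 108.

108 score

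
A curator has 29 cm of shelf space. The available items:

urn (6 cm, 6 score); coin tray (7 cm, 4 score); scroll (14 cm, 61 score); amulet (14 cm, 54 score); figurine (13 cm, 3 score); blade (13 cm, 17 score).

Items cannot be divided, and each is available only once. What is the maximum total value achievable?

115 score

Check high-value combinations within 29 cm:
- scroll+amulet: length 14+14=28, value 61+54=115
- scroll+blade: length 14+13=27, value 61+17=78
- urn+coin tray+scroll: length 6+7+14=27, value 6+4+61=71
Best: 115 score.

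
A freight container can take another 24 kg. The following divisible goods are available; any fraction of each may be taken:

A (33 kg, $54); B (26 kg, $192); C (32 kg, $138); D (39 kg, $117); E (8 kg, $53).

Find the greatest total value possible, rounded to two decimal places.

177.23

Take in order of value per unit:
- B (192/26 per unit): 24 of 26 → value 24×192/26 = 177.2308, running total 177.23
Total 177.23.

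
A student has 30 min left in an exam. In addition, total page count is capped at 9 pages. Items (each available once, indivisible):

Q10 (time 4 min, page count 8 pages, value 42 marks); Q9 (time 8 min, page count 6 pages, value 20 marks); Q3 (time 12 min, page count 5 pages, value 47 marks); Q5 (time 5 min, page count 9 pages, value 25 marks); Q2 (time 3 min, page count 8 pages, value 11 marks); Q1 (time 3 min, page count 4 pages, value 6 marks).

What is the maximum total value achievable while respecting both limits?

53 marks

Feasible sets respecting both limits:
- Q3+Q1: time 15, page count 9, value 53
- Q3: time 12, page count 5, value 47
- Q10: time 4, page count 8, value 42
Best: 53 marks.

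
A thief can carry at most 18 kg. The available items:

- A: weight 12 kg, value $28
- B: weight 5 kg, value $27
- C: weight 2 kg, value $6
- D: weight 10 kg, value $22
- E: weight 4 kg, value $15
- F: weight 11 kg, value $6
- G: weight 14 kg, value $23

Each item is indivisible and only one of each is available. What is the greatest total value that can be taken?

$55

Check high-value combinations within 18 kg:
- A+B: weight 12+5=17, value 28+27=55
- B+C+D: weight 5+2+10=17, value 27+6+22=55
- B+D: weight 5+10=15, value 27+22=49
Best: $55.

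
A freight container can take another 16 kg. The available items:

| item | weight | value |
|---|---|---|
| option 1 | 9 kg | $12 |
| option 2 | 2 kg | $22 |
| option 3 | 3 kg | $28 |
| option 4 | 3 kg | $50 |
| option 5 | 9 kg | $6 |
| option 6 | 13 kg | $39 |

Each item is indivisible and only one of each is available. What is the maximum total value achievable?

$100

Check high-value combinations within 16 kg:
- option 2+option 3+option 4: weight 2+3+3=8, value 22+28+50=100
- option 1+option 3+option 4: weight 9+3+3=15, value 12+28+50=90
- option 4+option 6: weight 3+13=16, value 50+39=89
- option 1+option 2+option 4: weight 9+2+3=14, value 12+22+50=84
- option 3+option 4+option 5: weight 3+3+9=15, value 28+50+6=84
Best: $100.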